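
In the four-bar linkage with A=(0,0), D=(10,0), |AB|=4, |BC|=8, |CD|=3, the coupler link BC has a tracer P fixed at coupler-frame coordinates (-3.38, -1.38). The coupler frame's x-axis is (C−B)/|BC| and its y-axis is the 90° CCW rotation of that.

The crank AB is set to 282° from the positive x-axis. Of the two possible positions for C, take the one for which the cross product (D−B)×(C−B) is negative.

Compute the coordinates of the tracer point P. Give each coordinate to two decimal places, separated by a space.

A=(0,0), D=(10.00,0)
B = A + 4.00·(cos282°, sin282°) = (0.8316, -3.9126)
|BD| = 9.9683
circle(B,8.00) ∩ circle(D,3.00): a=7.7429, h=2.0119
  candidates: C₊=(7.1635,0.9769) cross=20.055; C₋=(8.7428,-2.7239) cross=-20.055
  mode - wants cross < 0 → take C=(8.7428,-2.7239) (cross=-20.055)
ex = (C−B)/|BC| = (0.9889,0.1486); ey = (-0.1486,0.9889)
P = B + -3.38·ex + -1.38·ey = (-2.3058,-5.7795)

-2.31 -5.78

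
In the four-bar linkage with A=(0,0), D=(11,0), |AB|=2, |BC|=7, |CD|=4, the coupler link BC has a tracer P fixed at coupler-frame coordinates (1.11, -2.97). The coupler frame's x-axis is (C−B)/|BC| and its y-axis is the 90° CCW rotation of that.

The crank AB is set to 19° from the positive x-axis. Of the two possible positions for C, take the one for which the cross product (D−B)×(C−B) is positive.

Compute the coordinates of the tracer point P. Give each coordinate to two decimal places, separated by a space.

A=(0,0), D=(11.00,0)
B = A + 2.00·(cos19°, sin19°) = (1.8910, 0.6511)
|BD| = 9.1322
circle(B,7.00) ∩ circle(D,4.00): a=6.3729, h=2.8959
  candidates: C₊=(8.4542,3.0853) cross=26.446; C₋=(8.0412,-2.6918) cross=-26.446
  mode + wants cross > 0 → take C=(8.4542,3.0853) (cross=26.446)
ex = (C−B)/|BC| = (0.9376,0.3477); ey = (-0.3477,0.9376)
P = B + 1.11·ex + -2.97·ey = (3.9645,-1.7475)

3.96 -1.75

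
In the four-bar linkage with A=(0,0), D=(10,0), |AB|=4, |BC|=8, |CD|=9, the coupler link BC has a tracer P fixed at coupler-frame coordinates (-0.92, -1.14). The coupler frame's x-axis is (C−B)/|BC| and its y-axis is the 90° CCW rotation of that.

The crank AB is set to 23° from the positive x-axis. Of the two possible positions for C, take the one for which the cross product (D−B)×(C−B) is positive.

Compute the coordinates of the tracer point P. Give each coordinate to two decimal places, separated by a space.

4.26 0.22

A=(0,0), D=(10.00,0)
B = A + 4.00·(cos23°, sin23°) = (3.6820, 1.5629)
|BD| = 6.5084
circle(B,8.00) ∩ circle(D,9.00): a=1.9482, h=7.7592
  candidates: C₊=(7.4365,8.6272) cross=50.500; C₋=(3.7100,-6.4370) cross=-50.500
  mode + wants cross > 0 → take C=(7.4365,8.6272) (cross=50.500)
ex = (C−B)/|BC| = (0.4693,0.8830); ey = (-0.8830,0.4693)
P = B + -0.92·ex + -1.14·ey = (4.2569,0.2155)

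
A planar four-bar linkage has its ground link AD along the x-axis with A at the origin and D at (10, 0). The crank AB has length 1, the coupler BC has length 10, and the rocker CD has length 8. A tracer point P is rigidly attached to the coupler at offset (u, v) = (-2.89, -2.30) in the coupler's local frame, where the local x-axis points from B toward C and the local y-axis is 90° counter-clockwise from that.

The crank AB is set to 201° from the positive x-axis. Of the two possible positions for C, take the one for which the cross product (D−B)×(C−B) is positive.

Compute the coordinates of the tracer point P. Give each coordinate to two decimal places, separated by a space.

-1.25 -4.04

A=(0,0), D=(10.00,0)
B = A + 1.00·(cos201°, sin201°) = (-0.9336, -0.3584)
|BD| = 10.9395
circle(B,10.00) ∩ circle(D,8.00): a=7.1151, h=7.0267
  candidates: C₊=(5.9476,6.8977) cross=76.868; C₋=(6.4079,-7.1482) cross=-76.868
  mode + wants cross > 0 → take C=(5.9476,6.8977) (cross=76.868)
ex = (C−B)/|BC| = (0.6881,0.7256); ey = (-0.7256,0.6881)
P = B + -2.89·ex + -2.30·ey = (-1.2533,-4.0380)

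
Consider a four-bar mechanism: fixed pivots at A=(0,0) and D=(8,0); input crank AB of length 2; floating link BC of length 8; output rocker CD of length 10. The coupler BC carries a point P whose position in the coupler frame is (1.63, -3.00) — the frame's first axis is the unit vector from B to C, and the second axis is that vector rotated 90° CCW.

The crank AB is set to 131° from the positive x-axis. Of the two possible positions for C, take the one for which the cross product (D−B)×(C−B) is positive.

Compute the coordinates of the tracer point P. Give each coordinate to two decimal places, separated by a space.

A=(0,0), D=(8.00,0)
B = A + 2.00·(cos131°, sin131°) = (-1.3121, 1.5094)
|BD| = 9.4337
circle(B,8.00) ∩ circle(D,10.00): a=2.8088, h=7.4907
  candidates: C₊=(2.6590,8.4542) cross=70.665; C₋=(0.2619,-6.3342) cross=-70.665
  mode + wants cross > 0 → take C=(2.6590,8.4542) (cross=70.665)
ex = (C−B)/|BC| = (0.4964,0.8681); ey = (-0.8681,0.4964)
P = B + 1.63·ex + -3.00·ey = (2.1013,1.4353)

2.10 1.44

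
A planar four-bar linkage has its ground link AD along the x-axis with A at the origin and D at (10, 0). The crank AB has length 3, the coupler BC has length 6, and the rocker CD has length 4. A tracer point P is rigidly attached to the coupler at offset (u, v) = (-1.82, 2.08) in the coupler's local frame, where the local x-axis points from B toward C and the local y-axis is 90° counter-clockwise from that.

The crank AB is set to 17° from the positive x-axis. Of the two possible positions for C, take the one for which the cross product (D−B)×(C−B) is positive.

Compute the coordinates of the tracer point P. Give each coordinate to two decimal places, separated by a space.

A=(0,0), D=(10.00,0)
B = A + 3.00·(cos17°, sin17°) = (2.8689, 0.8771)
|BD| = 7.1848
circle(B,6.00) ∩ circle(D,4.00): a=4.9842, h=3.3403
  candidates: C₊=(8.2236,3.5839) cross=23.999; C₋=(7.4081,-3.0466) cross=-23.999
  mode + wants cross > 0 → take C=(8.2236,3.5839) (cross=23.999)
ex = (C−B)/|BC| = (0.8925,0.4511); ey = (-0.4511,0.8925)
P = B + -1.82·ex + 2.08·ey = (0.3063,1.9124)

0.31 1.91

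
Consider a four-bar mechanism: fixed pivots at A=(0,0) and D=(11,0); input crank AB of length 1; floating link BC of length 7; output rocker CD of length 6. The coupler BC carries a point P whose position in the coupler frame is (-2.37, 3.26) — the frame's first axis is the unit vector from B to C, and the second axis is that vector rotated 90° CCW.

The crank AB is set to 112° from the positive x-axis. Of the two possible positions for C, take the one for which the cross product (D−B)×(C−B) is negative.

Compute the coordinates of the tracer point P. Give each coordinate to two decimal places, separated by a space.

-0.73 4.94

A=(0,0), D=(11.00,0)
B = A + 1.00·(cos112°, sin112°) = (-0.3746, 0.9272)
|BD| = 11.4123
circle(B,7.00) ∩ circle(D,6.00): a=6.2757, h=3.1008
  candidates: C₊=(6.1323,3.5079) cross=35.388; C₋=(5.6284,-2.6733) cross=-35.388
  mode - wants cross < 0 → take C=(5.6284,-2.6733) (cross=-35.388)
ex = (C−B)/|BC| = (0.8576,-0.5144); ey = (0.5144,0.8576)
P = B + -2.37·ex + 3.26·ey = (-0.7303,4.9419)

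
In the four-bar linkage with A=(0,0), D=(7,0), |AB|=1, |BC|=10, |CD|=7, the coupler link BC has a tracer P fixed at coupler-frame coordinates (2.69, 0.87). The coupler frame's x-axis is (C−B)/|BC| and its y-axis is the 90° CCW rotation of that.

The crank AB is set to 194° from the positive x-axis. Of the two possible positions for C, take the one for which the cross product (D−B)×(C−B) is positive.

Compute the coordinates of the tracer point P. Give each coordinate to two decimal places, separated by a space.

A=(0,0), D=(7.00,0)
B = A + 1.00·(cos194°, sin194°) = (-0.9703, -0.2419)
|BD| = 7.9740
circle(B,10.00) ∩ circle(D,7.00): a=7.1849, h=6.9554
  candidates: C₊=(6.0003,6.9282) cross=55.462; C₋=(6.4223,-6.9761) cross=-55.462
  mode + wants cross > 0 → take C=(6.0003,6.9282) (cross=55.462)
ex = (C−B)/|BC| = (0.6971,0.7170); ey = (-0.7170,0.6971)
P = B + 2.69·ex + 0.87·ey = (0.2810,2.2933)

0.28 2.29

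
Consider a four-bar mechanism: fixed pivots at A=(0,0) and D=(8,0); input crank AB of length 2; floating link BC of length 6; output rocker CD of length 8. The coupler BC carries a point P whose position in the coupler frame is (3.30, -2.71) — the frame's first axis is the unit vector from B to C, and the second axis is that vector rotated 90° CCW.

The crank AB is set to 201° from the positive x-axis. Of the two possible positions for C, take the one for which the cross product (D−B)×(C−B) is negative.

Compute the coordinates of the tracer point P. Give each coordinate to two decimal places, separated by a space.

-1.81 -4.99

A=(0,0), D=(8.00,0)
B = A + 2.00·(cos201°, sin201°) = (-1.8672, -0.7167)
|BD| = 9.8932
circle(B,6.00) ∩ circle(D,8.00): a=3.5315, h=4.8506
  candidates: C₊=(1.3036,4.3770) cross=47.988; C₋=(2.0064,-5.2988) cross=-47.988
  mode - wants cross < 0 → take C=(2.0064,-5.2988) (cross=-47.988)
ex = (C−B)/|BC| = (0.6456,-0.7637); ey = (0.7637,0.6456)
P = B + 3.30·ex + -2.71·ey = (-1.8062,-4.9864)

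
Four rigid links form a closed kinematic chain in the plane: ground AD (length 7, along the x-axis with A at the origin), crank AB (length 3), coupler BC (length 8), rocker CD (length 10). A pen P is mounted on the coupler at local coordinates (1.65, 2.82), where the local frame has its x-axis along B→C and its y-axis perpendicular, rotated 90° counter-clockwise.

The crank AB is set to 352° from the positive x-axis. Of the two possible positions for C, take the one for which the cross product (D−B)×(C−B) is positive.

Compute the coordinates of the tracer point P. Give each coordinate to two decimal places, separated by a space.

-0.27 -0.03

A=(0,0), D=(7.00,0)
B = A + 3.00·(cos352°, sin352°) = (2.9708, -0.4175)
|BD| = 4.0508
circle(B,8.00) ∩ circle(D,10.00): a=-2.4182, h=7.6258
  candidates: C₊=(-0.2205,6.9184) cross=30.890; C₋=(1.3515,-8.2519) cross=-30.890
  mode + wants cross > 0 → take C=(-0.2205,6.9184) (cross=30.890)
ex = (C−B)/|BC| = (-0.3989,0.9170); ey = (-0.9170,-0.3989)
P = B + 1.65·ex + 2.82·ey = (-0.2733,-0.0294)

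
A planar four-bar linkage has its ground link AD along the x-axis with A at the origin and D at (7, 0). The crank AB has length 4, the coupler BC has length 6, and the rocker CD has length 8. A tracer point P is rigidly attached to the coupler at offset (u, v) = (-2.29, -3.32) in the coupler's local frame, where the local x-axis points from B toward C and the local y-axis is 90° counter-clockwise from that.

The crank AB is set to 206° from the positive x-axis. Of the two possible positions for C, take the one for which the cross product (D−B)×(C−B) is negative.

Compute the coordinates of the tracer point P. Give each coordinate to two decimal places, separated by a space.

-7.44 -2.96

A=(0,0), D=(7.00,0)
B = A + 4.00·(cos206°, sin206°) = (-3.5952, -1.7535)
|BD| = 10.7393
circle(B,6.00) ∩ circle(D,8.00): a=4.0660, h=4.4122
  candidates: C₊=(-0.3041,3.2634) cross=47.384; C₋=(1.1367,-5.4426) cross=-47.384
  mode - wants cross < 0 → take C=(1.1367,-5.4426) (cross=-47.384)
ex = (C−B)/|BC| = (0.7886,-0.6148); ey = (0.6148,0.7886)
P = B + -2.29·ex + -3.32·ey = (-7.4425,-2.9638)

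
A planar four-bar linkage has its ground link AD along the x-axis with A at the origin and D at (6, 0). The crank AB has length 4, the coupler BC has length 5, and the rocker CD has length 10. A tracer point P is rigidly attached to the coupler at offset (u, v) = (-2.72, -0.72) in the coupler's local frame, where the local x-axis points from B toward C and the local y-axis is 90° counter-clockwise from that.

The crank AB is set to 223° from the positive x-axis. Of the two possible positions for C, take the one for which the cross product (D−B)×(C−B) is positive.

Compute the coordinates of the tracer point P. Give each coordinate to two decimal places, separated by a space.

A=(0,0), D=(6.00,0)
B = A + 4.00·(cos223°, sin223°) = (-2.9254, -2.7280)
|BD| = 9.3330
circle(B,5.00) ∩ circle(D,10.00): a=0.6485, h=4.9578
  candidates: C₊=(-3.7544,2.2028) cross=46.271; C₋=(-0.8561,-7.2797) cross=-46.271
  mode + wants cross > 0 → take C=(-3.7544,2.2028) (cross=46.271)
ex = (C−B)/|BC| = (-0.1658,0.9862); ey = (-0.9862,-0.1658)
P = B + -2.72·ex + -0.72·ey = (-1.7644,-5.2910)

-1.76 -5.29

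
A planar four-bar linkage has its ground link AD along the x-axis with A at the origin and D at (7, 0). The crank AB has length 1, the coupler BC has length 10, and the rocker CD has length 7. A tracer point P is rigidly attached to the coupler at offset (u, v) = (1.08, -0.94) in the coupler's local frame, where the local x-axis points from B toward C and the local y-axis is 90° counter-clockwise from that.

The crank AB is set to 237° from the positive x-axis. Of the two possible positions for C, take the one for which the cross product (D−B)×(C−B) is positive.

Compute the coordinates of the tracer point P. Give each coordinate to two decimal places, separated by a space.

0.87 -0.60

A=(0,0), D=(7.00,0)
B = A + 1.00·(cos237°, sin237°) = (-0.5446, -0.8387)
|BD| = 7.5911
circle(B,10.00) ∩ circle(D,7.00): a=7.1547, h=6.9864
  candidates: C₊=(5.7944,6.8954) cross=53.034; C₋=(7.3382,-6.9918) cross=-53.034
  mode + wants cross > 0 → take C=(5.7944,6.8954) (cross=53.034)
ex = (C−B)/|BC| = (0.6339,0.7734); ey = (-0.7734,0.6339)
P = B + 1.08·ex + -0.94·ey = (0.8670,-0.5993)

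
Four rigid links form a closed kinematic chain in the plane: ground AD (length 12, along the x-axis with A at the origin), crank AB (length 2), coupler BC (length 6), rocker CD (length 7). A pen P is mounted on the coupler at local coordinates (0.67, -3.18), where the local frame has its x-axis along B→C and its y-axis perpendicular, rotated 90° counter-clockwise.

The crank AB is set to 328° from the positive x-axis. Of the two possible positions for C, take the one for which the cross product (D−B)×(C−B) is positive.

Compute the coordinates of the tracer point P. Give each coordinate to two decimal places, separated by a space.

4.46 -2.76

A=(0,0), D=(12.00,0)
B = A + 2.00·(cos328°, sin328°) = (1.6961, -1.0598)
|BD| = 10.3583
circle(B,6.00) ∩ circle(D,7.00): a=4.5516, h=3.9093
  candidates: C₊=(5.8238,3.2947) cross=40.494; C₋=(6.6238,-4.4829) cross=-40.494
  mode + wants cross > 0 → take C=(5.8238,3.2947) (cross=40.494)
ex = (C−B)/|BC| = (0.6880,0.7258); ey = (-0.7258,0.6880)
P = B + 0.67·ex + -3.18·ey = (4.4649,-2.7613)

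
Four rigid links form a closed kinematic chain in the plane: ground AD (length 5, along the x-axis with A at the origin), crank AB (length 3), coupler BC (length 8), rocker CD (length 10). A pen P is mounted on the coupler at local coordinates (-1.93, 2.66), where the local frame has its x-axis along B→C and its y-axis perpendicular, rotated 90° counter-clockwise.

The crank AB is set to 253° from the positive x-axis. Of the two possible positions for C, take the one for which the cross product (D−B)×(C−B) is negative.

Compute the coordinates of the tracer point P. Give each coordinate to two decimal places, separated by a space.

0.48 0.13

A=(0,0), D=(5.00,0)
B = A + 3.00·(cos253°, sin253°) = (-0.8771, -2.8689)
|BD| = 6.5400
circle(B,8.00) ∩ circle(D,10.00): a=0.5177, h=7.9832
  candidates: C₊=(-3.9139,4.5323) cross=52.210; C₋=(3.0901,-9.8159) cross=-52.210
  mode - wants cross < 0 → take C=(3.0901,-9.8159) (cross=-52.210)
ex = (C−B)/|BC| = (0.4959,-0.8684); ey = (0.8684,0.4959)
P = B + -1.93·ex + 2.66·ey = (0.4757,0.1262)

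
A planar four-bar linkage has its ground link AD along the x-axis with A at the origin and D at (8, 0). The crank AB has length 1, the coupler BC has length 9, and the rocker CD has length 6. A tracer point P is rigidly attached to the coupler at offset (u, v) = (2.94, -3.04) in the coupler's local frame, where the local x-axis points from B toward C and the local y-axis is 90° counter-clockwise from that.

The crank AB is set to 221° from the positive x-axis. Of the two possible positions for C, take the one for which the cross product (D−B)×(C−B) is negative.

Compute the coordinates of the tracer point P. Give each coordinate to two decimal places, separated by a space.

A=(0,0), D=(8.00,0)
B = A + 1.00·(cos221°, sin221°) = (-0.7547, -0.6561)
|BD| = 8.7793
circle(B,9.00) ∩ circle(D,6.00): a=6.9525, h=5.7151
  candidates: C₊=(5.7513,5.5627) cross=50.175; C₋=(6.6054,-5.8357) cross=-50.175
  mode - wants cross < 0 → take C=(6.6054,-5.8357) (cross=-50.175)
ex = (C−B)/|BC| = (0.8178,-0.5755); ey = (0.5755,0.8178)
P = B + 2.94·ex + -3.04·ey = (-0.1000,-4.8342)

-0.10 -4.83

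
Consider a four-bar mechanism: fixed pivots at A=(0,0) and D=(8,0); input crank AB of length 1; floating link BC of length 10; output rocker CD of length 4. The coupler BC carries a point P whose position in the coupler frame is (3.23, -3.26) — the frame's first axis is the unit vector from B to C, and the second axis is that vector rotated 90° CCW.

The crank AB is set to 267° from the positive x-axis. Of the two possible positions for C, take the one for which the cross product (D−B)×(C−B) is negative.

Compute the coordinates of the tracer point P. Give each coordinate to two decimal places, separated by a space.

2.19 -5.00

A=(0,0), D=(8.00,0)
B = A + 1.00·(cos267°, sin267°) = (-0.0523, -0.9986)
|BD| = 8.1140
circle(B,10.00) ∩ circle(D,4.00): a=9.2332, h=3.8402
  candidates: C₊=(8.6381,3.9488) cross=31.160; C₋=(9.5833,-3.6733) cross=-31.160
  mode - wants cross < 0 → take C=(9.5833,-3.6733) (cross=-31.160)
ex = (C−B)/|BC| = (0.9636,-0.2675); ey = (0.2675,0.9636)
P = B + 3.23·ex + -3.26·ey = (2.1880,-5.0038)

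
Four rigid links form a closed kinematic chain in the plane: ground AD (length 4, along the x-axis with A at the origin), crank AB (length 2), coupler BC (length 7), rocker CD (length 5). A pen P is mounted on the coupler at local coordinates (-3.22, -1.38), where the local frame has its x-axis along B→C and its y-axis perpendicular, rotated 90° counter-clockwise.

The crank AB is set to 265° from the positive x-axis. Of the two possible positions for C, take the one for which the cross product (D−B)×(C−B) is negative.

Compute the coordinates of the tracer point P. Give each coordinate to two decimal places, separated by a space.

A=(0,0), D=(4.00,0)
B = A + 2.00·(cos265°, sin265°) = (-0.1743, -1.9924)
|BD| = 4.6254
circle(B,7.00) ∩ circle(D,5.00): a=4.9071, h=4.9921
  candidates: C₊=(2.1039,4.6265) cross=23.090; C₋=(6.4045,-4.3839) cross=-23.090
  mode - wants cross < 0 → take C=(6.4045,-4.3839) (cross=-23.090)
ex = (C−B)/|BC| = (0.9398,-0.3416); ey = (0.3416,0.9398)
P = B + -3.22·ex + -1.38·ey = (-3.6720,-2.1893)

-3.67 -2.19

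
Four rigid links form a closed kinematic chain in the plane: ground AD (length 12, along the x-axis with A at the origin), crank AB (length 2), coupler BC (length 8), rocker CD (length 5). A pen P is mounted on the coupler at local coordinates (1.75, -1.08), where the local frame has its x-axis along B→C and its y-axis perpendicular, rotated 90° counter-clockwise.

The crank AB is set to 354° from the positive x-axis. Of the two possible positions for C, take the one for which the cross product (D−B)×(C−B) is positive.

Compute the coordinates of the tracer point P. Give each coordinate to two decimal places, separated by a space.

A=(0,0), D=(12.00,0)
B = A + 2.00·(cos354°, sin354°) = (1.9890, -0.2091)
|BD| = 10.0131
circle(B,8.00) ∩ circle(D,5.00): a=6.9540, h=3.9550
  candidates: C₊=(8.8590,3.8902) cross=39.602; C₋=(9.0241,-4.0180) cross=-39.602
  mode + wants cross > 0 → take C=(8.8590,3.8902) (cross=39.602)
ex = (C−B)/|BC| = (0.8587,0.5124); ey = (-0.5124,0.8587)
P = B + 1.75·ex + -1.08·ey = (4.0452,-0.2398)

4.05 -0.24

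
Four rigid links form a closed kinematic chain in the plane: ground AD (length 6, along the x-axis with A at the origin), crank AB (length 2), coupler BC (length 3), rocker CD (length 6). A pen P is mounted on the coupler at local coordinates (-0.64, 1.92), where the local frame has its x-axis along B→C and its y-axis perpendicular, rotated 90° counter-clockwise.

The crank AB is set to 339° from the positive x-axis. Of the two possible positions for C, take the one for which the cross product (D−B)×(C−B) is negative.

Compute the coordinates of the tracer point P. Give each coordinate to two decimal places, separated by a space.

3.88 -0.49

A=(0,0), D=(6.00,0)
B = A + 2.00·(cos339°, sin339°) = (1.8672, -0.7167)
|BD| = 4.1945
circle(B,3.00) ∩ circle(D,6.00): a=-1.1212, h=2.7826
  candidates: C₊=(0.2870,1.8334) cross=11.672; C₋=(1.2379,-3.6500) cross=-11.672
  mode - wants cross < 0 → take C=(1.2379,-3.6500) (cross=-11.672)
ex = (C−B)/|BC| = (-0.2097,-0.9778); ey = (0.9778,-0.2097)
P = B + -0.64·ex + 1.92·ey = (3.8787,-0.4937)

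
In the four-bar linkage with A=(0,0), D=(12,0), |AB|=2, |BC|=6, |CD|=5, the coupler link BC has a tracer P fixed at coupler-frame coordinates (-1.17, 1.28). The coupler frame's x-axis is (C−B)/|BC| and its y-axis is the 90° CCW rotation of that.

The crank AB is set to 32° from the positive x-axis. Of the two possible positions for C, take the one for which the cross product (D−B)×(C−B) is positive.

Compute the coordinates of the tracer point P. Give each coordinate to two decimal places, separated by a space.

0.29 2.07

A=(0,0), D=(12.00,0)
B = A + 2.00·(cos32°, sin32°) = (1.6961, 1.0598)
|BD| = 10.3583
circle(B,6.00) ∩ circle(D,5.00): a=5.7101, h=1.8425
  candidates: C₊=(7.5648,2.3084) cross=19.085; C₋=(7.1877,-1.3572) cross=-19.085
  mode + wants cross > 0 → take C=(7.5648,2.3084) (cross=19.085)
ex = (C−B)/|BC| = (0.9781,0.2081); ey = (-0.2081,0.9781)
P = B + -1.17·ex + 1.28·ey = (0.2854,2.0684)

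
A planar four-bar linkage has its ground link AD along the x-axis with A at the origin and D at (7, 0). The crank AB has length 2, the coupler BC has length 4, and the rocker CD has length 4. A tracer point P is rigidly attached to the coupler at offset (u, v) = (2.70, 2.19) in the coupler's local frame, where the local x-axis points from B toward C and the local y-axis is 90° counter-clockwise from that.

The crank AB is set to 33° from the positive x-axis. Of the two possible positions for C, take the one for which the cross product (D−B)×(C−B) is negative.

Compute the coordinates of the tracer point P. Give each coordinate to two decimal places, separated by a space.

4.95 -0.09

A=(0,0), D=(7.00,0)
B = A + 2.00·(cos33°, sin33°) = (1.6773, 1.0893)
|BD| = 5.4330
circle(B,4.00) ∩ circle(D,4.00): a=2.7165, h=2.9361
  candidates: C₊=(4.9273,3.4211) cross=15.952; C₋=(3.7500,-2.3318) cross=-15.952
  mode - wants cross < 0 → take C=(3.7500,-2.3318) (cross=-15.952)
ex = (C−B)/|BC| = (0.5182,-0.8553); ey = (0.8553,0.5182)
P = B + 2.70·ex + 2.19·ey = (4.9495,-0.0852)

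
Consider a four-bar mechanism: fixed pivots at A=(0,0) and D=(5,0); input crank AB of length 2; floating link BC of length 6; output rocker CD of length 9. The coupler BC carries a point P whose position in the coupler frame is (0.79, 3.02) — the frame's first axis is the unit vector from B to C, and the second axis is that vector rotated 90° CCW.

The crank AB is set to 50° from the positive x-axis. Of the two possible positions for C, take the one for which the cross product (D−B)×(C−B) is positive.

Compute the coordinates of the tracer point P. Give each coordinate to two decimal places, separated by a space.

A=(0,0), D=(5.00,0)
B = A + 2.00·(cos50°, sin50°) = (1.2856, 1.5321)
|BD| = 4.0180
circle(B,6.00) ∩ circle(D,9.00): a=-3.5908, h=4.8069
  candidates: C₊=(-0.2011,7.3450) cross=19.314; C₋=(-3.8668,-1.5424) cross=-19.314
  mode + wants cross > 0 → take C=(-0.2011,7.3450) (cross=19.314)
ex = (C−B)/|BC| = (-0.2478,0.9688); ey = (-0.9688,-0.2478)
P = B + 0.79·ex + 3.02·ey = (-1.8360,1.5492)

-1.84 1.55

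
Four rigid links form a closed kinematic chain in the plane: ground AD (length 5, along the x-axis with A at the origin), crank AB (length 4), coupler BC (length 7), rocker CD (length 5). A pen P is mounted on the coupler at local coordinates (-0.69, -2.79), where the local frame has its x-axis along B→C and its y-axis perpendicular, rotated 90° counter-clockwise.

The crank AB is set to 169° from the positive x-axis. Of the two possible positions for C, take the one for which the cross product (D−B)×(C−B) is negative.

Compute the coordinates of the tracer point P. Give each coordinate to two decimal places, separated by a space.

A=(0,0), D=(5.00,0)
B = A + 4.00·(cos169°, sin169°) = (-3.9265, 0.7632)
|BD| = 8.9591
circle(B,7.00) ∩ circle(D,5.00): a=5.8190, h=3.8910
  candidates: C₊=(2.2028,4.1443) cross=34.860; C₋=(1.5398,-3.6093) cross=-34.860
  mode - wants cross < 0 → take C=(1.5398,-3.6093) (cross=-34.860)
ex = (C−B)/|BC| = (0.7809,-0.6247); ey = (0.6247,0.7809)
P = B + -0.69·ex + -2.79·ey = (-6.2081,-0.9845)

-6.21 -0.98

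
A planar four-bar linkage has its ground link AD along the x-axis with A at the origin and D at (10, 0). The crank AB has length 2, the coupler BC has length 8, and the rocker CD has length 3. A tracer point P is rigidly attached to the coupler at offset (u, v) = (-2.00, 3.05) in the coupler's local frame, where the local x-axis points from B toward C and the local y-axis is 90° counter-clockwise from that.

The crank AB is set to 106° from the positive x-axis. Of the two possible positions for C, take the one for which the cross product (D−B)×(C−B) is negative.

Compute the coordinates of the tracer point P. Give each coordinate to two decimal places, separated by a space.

-1.51 5.44

A=(0,0), D=(10.00,0)
B = A + 2.00·(cos106°, sin106°) = (-0.5513, 1.9225)
|BD| = 10.7250
circle(B,8.00) ∩ circle(D,3.00): a=7.9266, h=1.0812
  candidates: C₊=(7.4407,1.5653) cross=11.596; C₋=(7.0531,-0.5621) cross=-11.596
  mode - wants cross < 0 → take C=(7.0531,-0.5621) (cross=-11.596)
ex = (C−B)/|BC| = (0.9505,-0.3106); ey = (0.3106,0.9505)
P = B + -2.00·ex + 3.05·ey = (-1.5051,5.4428)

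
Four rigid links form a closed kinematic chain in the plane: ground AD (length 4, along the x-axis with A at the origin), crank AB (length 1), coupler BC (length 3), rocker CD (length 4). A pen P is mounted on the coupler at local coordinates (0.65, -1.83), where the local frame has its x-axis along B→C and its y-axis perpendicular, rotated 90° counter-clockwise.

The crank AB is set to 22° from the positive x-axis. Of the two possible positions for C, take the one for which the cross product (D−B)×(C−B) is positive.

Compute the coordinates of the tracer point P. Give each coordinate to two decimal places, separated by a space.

2.86 0.53

A=(0,0), D=(4.00,0)
B = A + 1.00·(cos22°, sin22°) = (0.9272, 0.3746)
|BD| = 3.0956
circle(B,3.00) ∩ circle(D,4.00): a=0.4171, h=2.9709
  candidates: C₊=(1.7008,3.2732) cross=9.196; C₋=(0.9817,-2.6249) cross=-9.196
  mode + wants cross > 0 → take C=(1.7008,3.2732) (cross=9.196)
ex = (C−B)/|BC| = (0.2579,0.9662); ey = (-0.9662,0.2579)
P = B + 0.65·ex + -1.83·ey = (2.8629,0.5307)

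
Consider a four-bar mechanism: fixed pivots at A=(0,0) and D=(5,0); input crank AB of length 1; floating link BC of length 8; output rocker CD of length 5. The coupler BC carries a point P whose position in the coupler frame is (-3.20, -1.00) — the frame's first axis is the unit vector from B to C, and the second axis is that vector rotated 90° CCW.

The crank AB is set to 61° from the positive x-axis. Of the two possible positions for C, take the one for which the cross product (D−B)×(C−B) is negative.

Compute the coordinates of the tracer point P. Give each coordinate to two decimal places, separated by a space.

-2.45 2.49

A=(0,0), D=(5.00,0)
B = A + 1.00·(cos61°, sin61°) = (0.4848, 0.8746)
|BD| = 4.5991
circle(B,8.00) ∩ circle(D,5.00): a=6.5395, h=4.6081
  candidates: C₊=(7.7813,4.1550) cross=21.193; C₋=(6.0286,-4.8930) cross=-21.193
  mode - wants cross < 0 → take C=(6.0286,-4.8930) (cross=-21.193)
ex = (C−B)/|BC| = (0.6930,-0.7210); ey = (0.7210,0.6930)
P = B + -3.20·ex + -1.00·ey = (-2.4537,2.4887)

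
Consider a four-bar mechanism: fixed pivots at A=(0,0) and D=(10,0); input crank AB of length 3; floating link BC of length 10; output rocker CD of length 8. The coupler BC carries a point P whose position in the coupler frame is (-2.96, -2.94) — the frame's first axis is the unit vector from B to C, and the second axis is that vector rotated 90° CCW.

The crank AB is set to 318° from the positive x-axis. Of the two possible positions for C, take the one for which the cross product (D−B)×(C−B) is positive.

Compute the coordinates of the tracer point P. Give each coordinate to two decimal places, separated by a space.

A=(0,0), D=(10.00,0)
B = A + 3.00·(cos318°, sin318°) = (2.2294, -2.0074)
|BD| = 8.0257
circle(B,10.00) ∩ circle(D,8.00): a=6.2556, h=7.8017
  candidates: C₊=(6.3349,7.1110) cross=62.614; C₋=(10.2376,-7.9965) cross=-62.614
  mode + wants cross > 0 → take C=(6.3349,7.1110) (cross=62.614)
ex = (C−B)/|BC| = (0.4105,0.9118); ey = (-0.9118,0.4105)
P = B + -2.96·ex + -2.94·ey = (3.6950,-5.9134)

3.70 -5.91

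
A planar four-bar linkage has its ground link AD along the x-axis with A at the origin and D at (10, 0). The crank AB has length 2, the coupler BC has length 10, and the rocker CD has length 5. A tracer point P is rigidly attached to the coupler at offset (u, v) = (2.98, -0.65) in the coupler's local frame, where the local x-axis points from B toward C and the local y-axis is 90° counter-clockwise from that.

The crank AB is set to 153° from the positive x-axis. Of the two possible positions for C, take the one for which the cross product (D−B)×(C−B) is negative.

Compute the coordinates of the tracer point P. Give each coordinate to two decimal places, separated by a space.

A=(0,0), D=(10.00,0)
B = A + 2.00·(cos153°, sin153°) = (-1.7820, 0.9080)
|BD| = 11.8169
circle(B,10.00) ∩ circle(D,5.00): a=9.0819, h=4.1856
  candidates: C₊=(7.5946,4.3834) cross=49.461; C₋=(6.9514,-3.9631) cross=-49.461
  mode - wants cross < 0 → take C=(6.9514,-3.9631) (cross=-49.461)
ex = (C−B)/|BC| = (0.8733,-0.4871); ey = (0.4871,0.8733)
P = B + 2.98·ex + -0.65·ey = (0.5039,-1.1113)

0.50 -1.11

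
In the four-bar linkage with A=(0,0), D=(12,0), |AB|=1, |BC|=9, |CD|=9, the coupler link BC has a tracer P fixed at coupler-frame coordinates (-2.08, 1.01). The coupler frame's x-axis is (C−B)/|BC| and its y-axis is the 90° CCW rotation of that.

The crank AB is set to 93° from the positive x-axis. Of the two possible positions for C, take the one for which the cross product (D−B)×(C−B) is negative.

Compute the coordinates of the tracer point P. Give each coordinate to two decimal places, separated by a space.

-0.52 3.26

A=(0,0), D=(12.00,0)
B = A + 1.00·(cos93°, sin93°) = (-0.0523, 0.9986)
|BD| = 12.0936
circle(B,9.00) ∩ circle(D,9.00): a=6.0468, h=6.6660
  candidates: C₊=(6.5243,7.1426) cross=80.617; C₋=(5.4234,-6.1440) cross=-80.617
  mode - wants cross < 0 → take C=(5.4234,-6.1440) (cross=-80.617)
ex = (C−B)/|BC| = (0.6084,-0.7936); ey = (0.7936,0.6084)
P = B + -2.08·ex + 1.01·ey = (-0.5163,3.2639)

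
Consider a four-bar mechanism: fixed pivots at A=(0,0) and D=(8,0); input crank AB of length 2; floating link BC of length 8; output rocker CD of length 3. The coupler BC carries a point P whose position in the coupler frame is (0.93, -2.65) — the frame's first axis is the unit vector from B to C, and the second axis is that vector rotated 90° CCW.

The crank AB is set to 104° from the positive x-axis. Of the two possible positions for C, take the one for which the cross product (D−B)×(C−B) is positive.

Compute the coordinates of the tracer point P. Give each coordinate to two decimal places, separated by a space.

A=(0,0), D=(8.00,0)
B = A + 2.00·(cos104°, sin104°) = (-0.4838, 1.9406)
|BD| = 8.7030
circle(B,8.00) ∩ circle(D,3.00): a=7.5113, h=2.7532
  candidates: C₊=(7.4523,2.9496) cross=23.961; C₋=(6.2245,-2.4182) cross=-23.961
  mode + wants cross > 0 → take C=(7.4523,2.9496) (cross=23.961)
ex = (C−B)/|BC| = (0.9920,0.1261); ey = (-0.1261,0.9920)
P = B + 0.93·ex + -2.65·ey = (0.7730,-0.5710)

0.77 -0.57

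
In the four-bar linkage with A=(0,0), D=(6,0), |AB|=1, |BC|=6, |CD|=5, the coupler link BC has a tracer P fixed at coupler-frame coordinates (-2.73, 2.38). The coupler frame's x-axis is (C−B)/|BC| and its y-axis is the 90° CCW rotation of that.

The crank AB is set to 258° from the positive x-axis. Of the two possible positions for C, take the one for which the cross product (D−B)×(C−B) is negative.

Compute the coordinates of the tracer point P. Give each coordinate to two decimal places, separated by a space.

A=(0,0), D=(6.00,0)
B = A + 1.00·(cos258°, sin258°) = (-0.2079, -0.9781)
|BD| = 6.2845
circle(B,6.00) ∩ circle(D,5.00): a=4.0174, h=4.4565
  candidates: C₊=(3.0669,4.0493) cross=28.007; C₋=(4.4542,-4.7550) cross=-28.007
  mode - wants cross < 0 → take C=(4.4542,-4.7550) (cross=-28.007)
ex = (C−B)/|BC| = (0.7770,-0.6295); ey = (0.6295,0.7770)
P = B + -2.73·ex + 2.38·ey = (-0.8310,2.5896)

-0.83 2.59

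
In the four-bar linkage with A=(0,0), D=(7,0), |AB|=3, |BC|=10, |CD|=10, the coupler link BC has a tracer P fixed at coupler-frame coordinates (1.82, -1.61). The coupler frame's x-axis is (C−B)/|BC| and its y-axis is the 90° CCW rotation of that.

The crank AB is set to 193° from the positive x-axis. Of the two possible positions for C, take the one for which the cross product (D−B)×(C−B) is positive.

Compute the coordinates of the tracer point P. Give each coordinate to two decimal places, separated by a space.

A=(0,0), D=(7.00,0)
B = A + 3.00·(cos193°, sin193°) = (-2.9231, -0.6749)
|BD| = 9.9460
circle(B,10.00) ∩ circle(D,10.00): a=4.9730, h=8.6758
  candidates: C₊=(1.4498,8.3184) cross=86.290; C₋=(2.6271,-8.9932) cross=-86.290
  mode + wants cross > 0 → take C=(1.4498,8.3184) (cross=86.290)
ex = (C−B)/|BC| = (0.4373,0.8993); ey = (-0.8993,0.4373)
P = B + 1.82·ex + -1.61·ey = (-0.6793,0.2579)

-0.68 0.26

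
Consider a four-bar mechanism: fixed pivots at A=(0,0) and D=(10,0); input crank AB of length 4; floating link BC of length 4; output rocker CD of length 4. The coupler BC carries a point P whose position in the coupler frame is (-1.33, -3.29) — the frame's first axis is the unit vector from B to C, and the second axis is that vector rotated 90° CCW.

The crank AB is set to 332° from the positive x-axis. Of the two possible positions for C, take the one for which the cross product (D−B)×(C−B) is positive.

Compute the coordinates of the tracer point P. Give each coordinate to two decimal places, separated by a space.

A=(0,0), D=(10.00,0)
B = A + 4.00·(cos332°, sin332°) = (3.5318, -1.8779)
|BD| = 6.7353
circle(B,4.00) ∩ circle(D,4.00): a=3.3676, h=2.1585
  candidates: C₊=(6.1641,1.1339) cross=14.538; C₋=(7.3677,-3.0118) cross=-14.538
  mode + wants cross > 0 → take C=(6.1641,1.1339) (cross=14.538)
ex = (C−B)/|BC| = (0.6581,0.7530); ey = (-0.7530,0.6581)
P = B + -1.33·ex + -3.29·ey = (5.1338,-5.0444)

5.13 -5.04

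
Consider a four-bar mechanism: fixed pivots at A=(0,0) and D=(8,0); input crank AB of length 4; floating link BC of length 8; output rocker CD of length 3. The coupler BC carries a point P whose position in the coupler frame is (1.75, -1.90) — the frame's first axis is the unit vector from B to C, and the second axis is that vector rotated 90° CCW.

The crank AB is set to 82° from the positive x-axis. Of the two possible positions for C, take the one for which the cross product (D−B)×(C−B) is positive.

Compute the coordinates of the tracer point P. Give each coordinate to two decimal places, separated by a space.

A=(0,0), D=(8.00,0)
B = A + 4.00·(cos82°, sin82°) = (0.5567, 3.9611)
|BD| = 8.4317
circle(B,8.00) ∩ circle(D,3.00): a=7.4773, h=2.8442
  candidates: C₊=(8.4937,2.9591) cross=23.981; C₋=(5.8214,-2.0625) cross=-23.981
  mode + wants cross > 0 → take C=(8.4937,2.9591) (cross=23.981)
ex = (C−B)/|BC| = (0.9921,-0.1252); ey = (0.1252,0.9921)
P = B + 1.75·ex + -1.90·ey = (2.0549,1.8569)

2.05 1.86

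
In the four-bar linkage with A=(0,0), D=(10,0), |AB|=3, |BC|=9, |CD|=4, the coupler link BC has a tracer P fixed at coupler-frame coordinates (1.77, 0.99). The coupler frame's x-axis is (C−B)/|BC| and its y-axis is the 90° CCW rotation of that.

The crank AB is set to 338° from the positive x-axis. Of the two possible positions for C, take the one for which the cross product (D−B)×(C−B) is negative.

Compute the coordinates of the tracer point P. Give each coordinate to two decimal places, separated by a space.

4.76 -0.69

A=(0,0), D=(10.00,0)
B = A + 3.00·(cos338°, sin338°) = (2.7816, -1.1238)
|BD| = 7.3054
circle(B,9.00) ∩ circle(D,4.00): a=8.1015, h=3.9200
  candidates: C₊=(10.1836,3.9958) cross=28.637; C₋=(11.3896,-3.7509) cross=-28.637
  mode - wants cross < 0 → take C=(11.3896,-3.7509) (cross=-28.637)
ex = (C−B)/|BC| = (0.9565,-0.2919); ey = (0.2919,0.9565)
P = B + 1.77·ex + 0.99·ey = (4.7634,-0.6936)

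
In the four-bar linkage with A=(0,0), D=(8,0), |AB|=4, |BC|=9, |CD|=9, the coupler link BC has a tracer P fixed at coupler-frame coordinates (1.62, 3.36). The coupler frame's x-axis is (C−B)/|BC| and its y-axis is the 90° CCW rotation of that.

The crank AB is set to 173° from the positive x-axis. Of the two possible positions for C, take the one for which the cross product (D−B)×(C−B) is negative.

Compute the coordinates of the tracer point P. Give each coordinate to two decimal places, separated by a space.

A=(0,0), D=(8.00,0)
B = A + 4.00·(cos173°, sin173°) = (-3.9702, 0.4875)
|BD| = 11.9801
circle(B,9.00) ∩ circle(D,9.00): a=5.9901, h=6.7171
  candidates: C₊=(2.2882,6.9553) cross=80.471; C₋=(1.7416,-6.4678) cross=-80.471
  mode - wants cross < 0 → take C=(1.7416,-6.4678) (cross=-80.471)
ex = (C−B)/|BC| = (0.6346,-0.7728); ey = (0.7728,0.6346)
P = B + 1.62·ex + 3.36·ey = (-0.3454,1.3679)

-0.35 1.37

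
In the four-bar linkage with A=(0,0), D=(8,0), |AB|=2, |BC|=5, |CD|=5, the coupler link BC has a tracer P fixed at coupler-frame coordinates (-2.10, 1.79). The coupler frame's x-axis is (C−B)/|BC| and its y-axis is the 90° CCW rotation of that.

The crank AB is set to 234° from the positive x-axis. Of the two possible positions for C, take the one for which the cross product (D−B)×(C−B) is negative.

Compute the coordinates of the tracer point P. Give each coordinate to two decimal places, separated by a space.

-2.88 0.55

A=(0,0), D=(8.00,0)
B = A + 2.00·(cos234°, sin234°) = (-1.1756, -1.6180)
|BD| = 9.3171
circle(B,5.00) ∩ circle(D,5.00): a=4.6586, h=1.8160
  candidates: C₊=(3.0969,0.9794) cross=16.920; C₋=(3.7276,-2.5974) cross=-16.920
  mode - wants cross < 0 → take C=(3.7276,-2.5974) (cross=-16.920)
ex = (C−B)/|BC| = (0.9806,-0.1959); ey = (0.1959,0.9806)
P = B + -2.10·ex + 1.79·ey = (-2.8843,0.5486)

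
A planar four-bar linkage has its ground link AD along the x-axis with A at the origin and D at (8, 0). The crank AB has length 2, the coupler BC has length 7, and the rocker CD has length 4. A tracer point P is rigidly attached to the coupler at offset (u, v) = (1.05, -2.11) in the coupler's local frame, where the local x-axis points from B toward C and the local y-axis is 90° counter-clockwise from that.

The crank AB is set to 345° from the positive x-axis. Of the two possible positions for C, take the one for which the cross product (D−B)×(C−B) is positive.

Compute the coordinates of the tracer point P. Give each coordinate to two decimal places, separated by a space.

A=(0,0), D=(8.00,0)
B = A + 2.00·(cos345°, sin345°) = (1.9319, -0.5176)
|BD| = 6.0902
circle(B,7.00) ∩ circle(D,4.00): a=5.7544, h=3.9859
  candidates: C₊=(7.3266,3.9429) cross=24.275; C₋=(8.0042,-4.0000) cross=-24.275
  mode + wants cross > 0 → take C=(7.3266,3.9429) (cross=24.275)
ex = (C−B)/|BC| = (0.7707,0.6372); ey = (-0.6372,0.7707)
P = B + 1.05·ex + -2.11·ey = (4.0856,-1.4747)

4.09 -1.47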